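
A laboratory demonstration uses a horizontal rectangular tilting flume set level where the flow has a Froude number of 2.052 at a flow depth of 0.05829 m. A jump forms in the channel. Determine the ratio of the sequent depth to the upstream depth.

y₂/y₁ = 2.445

Fr₁ = 2.052 (given).
Conjugate-depth relation: y₂/y₁ = ½[√(1 + 8Fr₁²) − 1] = ½[√34.686 − 1] = 2.445.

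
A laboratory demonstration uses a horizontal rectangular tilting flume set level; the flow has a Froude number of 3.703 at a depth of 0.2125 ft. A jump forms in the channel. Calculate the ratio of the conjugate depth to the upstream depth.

Fr₁ = 3.703 (given).
Conjugate-depth relation: y₂/y₁ = ½[√(1 + 8Fr₁²) − 1] = ½[√110.70 − 1] = 4.761.

y₂/y₁ = 4.761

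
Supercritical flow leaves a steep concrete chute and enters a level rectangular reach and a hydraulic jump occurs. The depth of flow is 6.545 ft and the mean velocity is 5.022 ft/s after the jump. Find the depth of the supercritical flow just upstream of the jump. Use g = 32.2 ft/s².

Fr₂ = V₂/√(g·y₂) = 5.022/√(32.2×6.545) = 0.3459.
The Bélanger relation is symmetric: y₁/y₂ = ½[√(1 + 8Fr₂²) − 1] = ½[√1.9574 − 1] = 0.1995.
y₁ = 0.1995 × 6.545 = 1.306 ft.

y₁ = 1.306 ft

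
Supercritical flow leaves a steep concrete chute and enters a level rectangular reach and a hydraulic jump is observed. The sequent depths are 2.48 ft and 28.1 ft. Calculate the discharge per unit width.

For a rectangular channel the momentum equation gives q² = ½·g·y₁·y₂·(y₁ + y₂) = ½×32.2×2.48×28.1×30.6 = 34310.
q = √34310 = 185 ft²/s.

q = 185 ft²/s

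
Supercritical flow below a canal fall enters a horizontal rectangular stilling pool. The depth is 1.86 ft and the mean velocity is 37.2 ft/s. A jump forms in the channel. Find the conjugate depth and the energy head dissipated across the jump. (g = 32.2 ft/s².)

y₂ = 11.7 ft; ΔE = 11.1 ft

Fr₁ = V₁/√(g·y₁) = 37.2/√(32.2×1.86) = 4.81.
Conjugate-depth relation: y₂/y₁ = ½[√(1 + 8Fr₁²) − 1] = ½[√185.8 − 1] = 6.32.
y₂ = 6.32 × 1.86 = 11.7 ft.
Head loss: ΔE = (y₂ − y₁)³/(4y₁y₂) = (11.7 − 1.86)³/(4×1.86×11.7) = 967/87.4 = 11.1 ft.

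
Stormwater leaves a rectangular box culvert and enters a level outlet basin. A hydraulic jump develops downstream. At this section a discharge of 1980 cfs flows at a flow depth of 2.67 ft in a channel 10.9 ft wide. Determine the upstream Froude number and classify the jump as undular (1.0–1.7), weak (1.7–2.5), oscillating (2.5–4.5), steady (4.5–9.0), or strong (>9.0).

Fr₁ = 7.34; steady jump

q = Q/b = 1980/10.9 = 182 ft²/s; V₁ = q/y₁ = 68.0 ft/s. Fr₁ = V₁/√(g·y₁) = 7.34.
Fr₁ = 7.34 lies in the steady range.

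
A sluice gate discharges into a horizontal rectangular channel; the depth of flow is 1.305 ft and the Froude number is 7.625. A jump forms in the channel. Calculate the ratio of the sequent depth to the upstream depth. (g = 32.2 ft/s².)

y₂/y₁ = 10.29

Fr₁ = 7.625 (given).
Conjugate-depth relation: y₂/y₁ = ½[√(1 + 8Fr₁²) − 1] = ½[√466.12 − 1] = 10.29.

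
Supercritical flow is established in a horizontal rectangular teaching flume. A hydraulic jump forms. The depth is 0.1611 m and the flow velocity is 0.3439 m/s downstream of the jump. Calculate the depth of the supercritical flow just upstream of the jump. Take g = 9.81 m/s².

Fr₂ = V₂/√(g·y₂) = 0.3439/√(9.81×0.1611) = 0.2736.
Since the conjugate-depth ratio holds either way, y₁/y₂ = ½[√(1 + 8Fr₂²) − 1] = ½[√1.5987 − 1] = 0.1322.
y₁ = 0.1322 × 0.1611 = 0.02130 m.

y₁ = 0.02130 m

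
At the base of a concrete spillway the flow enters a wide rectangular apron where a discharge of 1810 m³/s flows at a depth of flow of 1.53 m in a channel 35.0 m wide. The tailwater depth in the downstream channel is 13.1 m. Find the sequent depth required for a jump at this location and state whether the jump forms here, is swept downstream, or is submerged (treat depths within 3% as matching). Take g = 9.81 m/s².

q = Q/b = 1810/35.0 = 51.7 m²/s; V₁ = q/y₁ = 33.8 m/s. Fr₁ = V₁/√(g·y₁) = 8.72.
Conjugate-depth relation: y₂/y₁ = ½[√(1 + 8Fr₁²) − 1] = ½[√609.9 − 1] = 11.8.
y₂ = 11.8 × 1.53 = 18.1 m.
Tailwater y_tw = 13.1 m: y_tw < y₂, so the jump is swept downstream.

y₂ = 18.1 m; the jump is swept downstream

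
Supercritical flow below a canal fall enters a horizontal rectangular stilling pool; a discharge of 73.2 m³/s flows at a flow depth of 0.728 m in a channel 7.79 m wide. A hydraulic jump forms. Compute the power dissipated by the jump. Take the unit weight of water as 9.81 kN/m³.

P = 3150 kW

q = Q/b = 73.2/7.79 = 9.40 m²/s; V₁ = q/y₁ = 12.9 m/s. Fr₁ = V₁/√(g·y₁) = 4.83.
Bélanger equation: y₂/y₁ = ½[√(1 + 8Fr₁²) − 1] = ½[√187.6 − 1] = 6.35.
y₂ = 6.35 × 0.728 = 4.62 m.
Head loss: ΔE = (y₂ − y₁)³/(4y₁y₂) = (4.62 − 0.728)³/(4×0.728×4.62) = 59.0/13.5 = 4.39 m.
P = γ·Q·ΔE = 9.81 × 73.2 × 4.39 = 3150 kW.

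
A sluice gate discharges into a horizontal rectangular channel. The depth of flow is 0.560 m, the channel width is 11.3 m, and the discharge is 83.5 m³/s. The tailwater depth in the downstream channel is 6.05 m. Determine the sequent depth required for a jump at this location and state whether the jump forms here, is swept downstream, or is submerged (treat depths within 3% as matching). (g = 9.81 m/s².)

y₂ = 4.19 m; the jump is submerged

q = Q/b = 83.5/11.3 = 7.39 m²/s; V₁ = q/y₁ = 13.2 m/s. Fr₁ = V₁/√(g·y₁) = 5.63.
Bélanger equation: y₂/y₁ = ½[√(1 + 8Fr₁²) − 1] = ½[√254.6 − 1] = 7.48.
y₂ = 7.48 × 0.560 = 4.19 m.
Tailwater y_tw = 6.05 m: y_tw > y₂, so the jump is submerged.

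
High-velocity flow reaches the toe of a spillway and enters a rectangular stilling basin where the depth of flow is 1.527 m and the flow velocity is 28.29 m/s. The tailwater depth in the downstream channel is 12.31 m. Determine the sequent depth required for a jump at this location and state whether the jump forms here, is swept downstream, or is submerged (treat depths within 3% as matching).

y₂ = 15.04 m; the jump is swept downstream

Fr₁ = V₁/√(g·y₁) = 28.29/√(9.81×1.527) = 7.309.
Conjugate-depth relation: y₂/y₁ = ½[√(1 + 8Fr₁²) − 1] = ½[√428.41 − 1] = 9.849.
y₂ = 9.849 × 1.527 = 15.04 m.
Tailwater y_tw = 12.31 m: y_tw < y₂, so the jump is swept downstream.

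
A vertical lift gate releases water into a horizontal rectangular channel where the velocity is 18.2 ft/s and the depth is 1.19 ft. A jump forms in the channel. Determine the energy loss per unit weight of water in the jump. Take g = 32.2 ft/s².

Fr₁ = V₁/√(g·y₁) = 18.2/√(32.2×1.19) = 2.94.
Conjugate-depth relation: y₂/y₁ = ½[√(1 + 8Fr₁²) − 1] = ½[√70.16 − 1] = 3.69.
y₂ = 3.69 × 1.19 = 4.39 ft.
q = V₁·y₁ = 18.2 × 1.19 = 21.7 ft²/s. V₂ = q/y₂ = 21.7/4.39 = 4.93 ft/s. E₁ = y₁ + V₁²/2g = 6.33 ft; E₂ = y₂ + V₂²/2g = 4.77 ft. ΔE = E₁ − E₂ = 1.57 ft.

ΔE = 1.57 ft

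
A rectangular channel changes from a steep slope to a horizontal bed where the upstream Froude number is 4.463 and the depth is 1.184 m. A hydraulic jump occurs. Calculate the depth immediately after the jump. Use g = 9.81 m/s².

y₂ = 6.904 m

Fr₁ = 4.463 (given).
Conjugate-depth relation: y₂/y₁ = ½[√(1 + 8Fr₁²) − 1] = ½[√160.35 − 1] = 5.831.
y₂ = 5.831 × 1.184 = 6.904 m.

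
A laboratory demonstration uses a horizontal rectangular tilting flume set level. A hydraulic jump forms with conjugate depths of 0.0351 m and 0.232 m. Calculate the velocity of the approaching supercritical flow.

For a rectangular channel the momentum equation gives q² = ½·g·y₁·y₂·(y₁ + y₂) = ½×9.81×0.0351×0.232×0.267 = 0.0107.
q = √0.0107 = 0.103 m²/s.
V₁ = q/y₁ = 0.103/0.0351 = 2.94 m/s.

V₁ = 2.94 m/s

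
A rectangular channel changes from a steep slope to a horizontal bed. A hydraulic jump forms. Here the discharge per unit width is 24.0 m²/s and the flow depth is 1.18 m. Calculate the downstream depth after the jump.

V₁ = q/y₁ = 24.0/1.18 = 20.3 m/s. Fr₁ = V₁/√(g·y₁) = 20.3/√(9.81×1.18) = 5.98.
From the momentum equation for a rectangular channel, y₂/y₁ = ½[√(1 + 8Fr₁²) − 1] = ½[√286.9 − 1] = 7.97.
y₂ = 7.97 × 1.18 = 9.40 m.

y₂ = 9.40 m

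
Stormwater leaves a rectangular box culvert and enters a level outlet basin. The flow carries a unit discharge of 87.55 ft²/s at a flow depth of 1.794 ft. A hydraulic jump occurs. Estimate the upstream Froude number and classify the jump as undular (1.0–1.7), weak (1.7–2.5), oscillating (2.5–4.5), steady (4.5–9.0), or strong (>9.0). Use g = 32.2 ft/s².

V₁ = q/y₁ = 87.55/1.794 = 48.80 ft/s. Fr₁ = V₁/√(g·y₁) = 48.80/√(32.2×1.794) = 6.421.
Fr₁ = 6.421 lies in the steady range.

Fr₁ = 6.421; steady jump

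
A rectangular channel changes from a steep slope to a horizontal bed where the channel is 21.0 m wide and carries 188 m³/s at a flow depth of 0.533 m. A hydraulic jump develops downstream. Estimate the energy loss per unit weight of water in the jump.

q = Q/b = 188/21.0 = 8.95 m²/s; V₁ = q/y₁ = 16.8 m/s. Fr₁ = V₁/√(g·y₁) = 7.35.
By Bélanger, y₂/y₁ = ½[√(1 + 8Fr₁²) − 1] = ½[√432.6 − 1] = 9.90.
y₂ = 9.90 × 0.533 = 5.28 m.
V₂ = q/y₂ = 8.95/5.28 = 1.70 m/s. E₁ = y₁ + V₁²/2g = 14.9 m; E₂ = y₂ + V₂²/2g = 5.42 m. ΔE = E₁ − E₂ = 9.49 m.

ΔE = 9.49 m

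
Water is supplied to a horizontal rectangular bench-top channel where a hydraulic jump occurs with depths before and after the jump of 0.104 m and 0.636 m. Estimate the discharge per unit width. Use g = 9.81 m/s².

For a rectangular channel the momentum equation gives q² = ½·g·y₁·y₂·(y₁ + y₂) = ½×9.81×0.104×0.636×0.740 = 0.240.
q = √0.240 = 0.490 m²/s.

q = 0.490 m²/s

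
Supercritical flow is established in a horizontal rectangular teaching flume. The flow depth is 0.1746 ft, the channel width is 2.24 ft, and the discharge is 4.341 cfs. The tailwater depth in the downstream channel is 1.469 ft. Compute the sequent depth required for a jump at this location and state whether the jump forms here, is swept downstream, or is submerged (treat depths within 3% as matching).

q = Q/b = 4.341/2.24 = 1.938 ft²/s; V₁ = q/y₁ = 11.10 ft/s. Fr₁ = V₁/√(g·y₁) = 4.681.
Sequent-depth ratio: y₂/y₁ = ½[√(1 + 8Fr₁²) − 1] = ½[√176.30 − 1] = 6.139.
y₂ = 6.139 × 0.1746 = 1.072 ft.
Tailwater y_tw = 1.469 ft: y_tw > y₂, so the jump is submerged.

y₂ = 1.072 ft; the jump is submerged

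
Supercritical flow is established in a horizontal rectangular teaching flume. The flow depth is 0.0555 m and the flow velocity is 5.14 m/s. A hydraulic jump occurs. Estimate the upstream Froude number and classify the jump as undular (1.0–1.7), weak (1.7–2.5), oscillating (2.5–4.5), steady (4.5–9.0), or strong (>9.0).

Fr₁ = 6.97; steady jump

Fr₁ = V₁/√(g·y₁) = 5.14/√(9.81×0.0555) = 6.97.
Fr₁ = 6.97 lies in the steady range.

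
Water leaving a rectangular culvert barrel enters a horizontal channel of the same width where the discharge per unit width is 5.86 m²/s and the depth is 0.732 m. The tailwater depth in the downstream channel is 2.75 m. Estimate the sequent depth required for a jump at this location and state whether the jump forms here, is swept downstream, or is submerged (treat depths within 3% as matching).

y₂ = 2.75 m; the jump forms here

V₁ = q/y₁ = 5.86/0.732 = 8.01 m/s. Fr₁ = V₁/√(g·y₁) = 8.01/√(9.81×0.732) = 2.99.
Conjugate-depth relation: y₂/y₁ = ½[√(1 + 8Fr₁²) − 1] = ½[√72.40 − 1] = 3.75.
y₂ = 3.75 × 0.732 = 2.75 m.
Tailwater y_tw = 2.75 m: y_tw ≈ y₂, so the jump forms here.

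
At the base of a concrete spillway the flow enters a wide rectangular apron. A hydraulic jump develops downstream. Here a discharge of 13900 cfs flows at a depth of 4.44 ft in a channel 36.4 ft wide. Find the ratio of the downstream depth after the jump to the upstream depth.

q = Q/b = 13900/36.4 = 382 ft²/s; V₁ = q/y₁ = 86.0 ft/s. Fr₁ = V₁/√(g·y₁) = 7.19.
Conjugate-depth relation: y₂/y₁ = ½[√(1 + 8Fr₁²) − 1] = ½[√414.9 − 1] = 9.68.

y₂/y₁ = 9.68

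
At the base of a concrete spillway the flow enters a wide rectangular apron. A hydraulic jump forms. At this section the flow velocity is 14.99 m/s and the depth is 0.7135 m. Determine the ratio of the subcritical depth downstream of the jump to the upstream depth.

y₂/y₁ = 7.528

Fr₁ = V₁/√(g·y₁) = 14.99/√(9.81×0.7135) = 5.666.
Conjugate-depth relation: y₂/y₁ = ½[√(1 + 8Fr₁²) − 1] = ½[√257.82 − 1] = 7.528.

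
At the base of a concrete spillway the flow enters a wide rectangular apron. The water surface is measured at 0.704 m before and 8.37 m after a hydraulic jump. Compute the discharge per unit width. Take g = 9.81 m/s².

For a rectangular channel the momentum equation gives q² = ½·g·y₁·y₂·(y₁ + y₂) = ½×9.81×0.704×8.37×9.07 = 262.
q = √262 = 16.2 m²/s.

q = 16.2 m²/s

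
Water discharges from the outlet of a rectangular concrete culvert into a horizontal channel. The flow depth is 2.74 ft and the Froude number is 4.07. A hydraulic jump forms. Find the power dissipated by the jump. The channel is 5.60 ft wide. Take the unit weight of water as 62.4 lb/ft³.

Fr₁ = 4.07 (given).
Bélanger equation: y₂/y₁ = ½[√(1 + 8Fr₁²) − 1] = ½[√133.5 − 1] = 5.28.
y₂ = 5.28 × 2.74 = 14.5 ft.
Head loss: ΔE = (y₂ − y₁)³/(4y₁y₂) = (14.5 − 2.74)³/(4×2.74×14.5) = 1610/158 = 10.2 ft.
V₁ = Fr₁·√(g·y₁) = 4.07×√(32.2×2.74) = 38.2 ft/s; q = V₁·y₁ = 105 ft²/s. Q = q·b = 105 × 5.60 = 587 cfs. P = γ·Q·ΔE/550 = 62.4 × 587 × 10.2 / 550 = 676 hp.

P = 676 hp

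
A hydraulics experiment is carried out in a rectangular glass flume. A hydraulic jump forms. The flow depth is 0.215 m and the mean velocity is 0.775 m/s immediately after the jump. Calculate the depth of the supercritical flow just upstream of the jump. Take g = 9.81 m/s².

y₁ = 0.0871 m

Fr₂ = V₂/√(g·y₂) = 0.775/√(9.81×0.215) = 0.534.
The Bélanger relation is symmetric: y₁/y₂ = ½[√(1 + 8Fr₂²) − 1] = ½[√3.278 − 1] = 0.405.
y₁ = 0.405 × 0.215 = 0.0871 m.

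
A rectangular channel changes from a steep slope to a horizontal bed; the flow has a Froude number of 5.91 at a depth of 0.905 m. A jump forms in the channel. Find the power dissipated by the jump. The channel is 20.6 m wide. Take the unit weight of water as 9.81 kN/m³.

Fr₁ = 5.91 (given).
By Bélanger, y₂/y₁ = ½[√(1 + 8Fr₁²) − 1] = ½[√280.4 − 1] = 7.87.
y₂ = 7.87 × 0.905 = 7.13 m.
V₁ = Fr₁·√(g·y₁) = 5.91×√(9.81×0.905) = 17.6 m/s; q = V₁·y₁ = 15.9 m²/s. V₂ = q/y₂ = 15.9/7.13 = 2.24 m/s. E₁ = y₁ + V₁²/2g = 16.7 m; E₂ = y₂ + V₂²/2g = 7.38 m. ΔE = E₁ − E₂ = 9.33 m.
Q = q·b = 15.9 × 20.6 = 328 m³/s. P = γ·Q·ΔE = 9.81 × 328 × 9.33 = 30048 kW.

P = 30048 kW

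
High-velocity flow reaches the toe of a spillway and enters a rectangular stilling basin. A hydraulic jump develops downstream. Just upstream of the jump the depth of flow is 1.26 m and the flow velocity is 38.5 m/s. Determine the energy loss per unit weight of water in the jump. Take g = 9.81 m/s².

ΔE = 57.6 m

Fr₁ = V₁/√(g·y₁) = 38.5/√(9.81×1.26) = 11.0.
Conjugate-depth relation: y₂/y₁ = ½[√(1 + 8Fr₁²) − 1] = ½[√960.3 − 1] = 15.0.
y₂ = 15.0 × 1.26 = 18.9 m.
q = V₁·y₁ = 38.5 × 1.26 = 48.5 m²/s. V₂ = q/y₂ = 48.5/18.9 = 2.57 m/s. E₁ = y₁ + V₁²/2g = 76.8 m; E₂ = y₂ + V₂²/2g = 19.2 m. ΔE = E₁ − E₂ = 57.6 m.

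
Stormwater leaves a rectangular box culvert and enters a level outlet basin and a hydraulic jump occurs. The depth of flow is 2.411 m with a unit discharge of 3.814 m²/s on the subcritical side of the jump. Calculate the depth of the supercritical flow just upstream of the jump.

y₁ = 0.4326 m

V₂ = q/y₂ = 3.814/2.411 = 1.582 m/s; Fr₂ = V₂/√(g·y₂) = 0.3253.
Applying the sequent-depth relation in reverse, y₁/y₂ = ½[√(1 + 8Fr₂²) − 1] = ½[√1.8464 − 1] = 0.1794.
y₁ = 0.1794 × 2.411 = 0.4326 m.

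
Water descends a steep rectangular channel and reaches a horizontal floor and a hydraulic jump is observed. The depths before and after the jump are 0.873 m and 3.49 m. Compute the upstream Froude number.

Fr₁ = 3.16

For a rectangular channel the momentum equation gives q² = ½·g·y₁·y₂·(y₁ + y₂) = ½×9.81×0.873×3.49×4.36 = 65.2.
q = √65.2 = 8.07 m²/s.
V₁ = q/y₁ = 9.25 m/s; Fr₁ = V₁/√(g·y₁) = 3.16.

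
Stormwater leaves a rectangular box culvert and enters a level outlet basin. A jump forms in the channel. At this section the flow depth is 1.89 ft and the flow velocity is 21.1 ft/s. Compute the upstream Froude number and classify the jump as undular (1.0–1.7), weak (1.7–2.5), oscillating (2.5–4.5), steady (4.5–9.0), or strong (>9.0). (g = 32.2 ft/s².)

Fr₁ = 2.70; oscillating jump

Fr₁ = V₁/√(g·y₁) = 21.1/√(32.2×1.89) = 2.70.
Fr₁ = 2.70 lies in the oscillating range.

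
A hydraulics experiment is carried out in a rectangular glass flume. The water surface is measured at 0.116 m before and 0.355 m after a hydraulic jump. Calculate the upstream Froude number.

Fr₁ = 2.49

For a rectangular channel the momentum equation gives q² = ½·g·y₁·y₂·(y₁ + y₂) = ½×9.81×0.116×0.355×0.471 = 0.0951.
q = √0.0951 = 0.308 m²/s.
V₁ = q/y₁ = 2.66 m/s; Fr₁ = V₁/√(g·y₁) = 2.49.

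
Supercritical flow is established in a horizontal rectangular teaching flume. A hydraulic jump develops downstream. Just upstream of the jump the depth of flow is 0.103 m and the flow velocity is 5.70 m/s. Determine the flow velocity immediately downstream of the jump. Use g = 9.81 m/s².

V₂ = 0.756 m/s

Fr₁ = V₁/√(g·y₁) = 5.70/√(9.81×0.103) = 5.67.
Conjugate-depth relation: y₂/y₁ = ½[√(1 + 8Fr₁²) − 1] = ½[√258.2 − 1] = 7.53.
y₂ = 7.53 × 0.103 = 0.776 m.
q = V₁·y₁ = 5.70 × 0.103 = 0.587 m²/s.
V₂ = q/y₂ = 0.587/0.776 = 0.756 m/s.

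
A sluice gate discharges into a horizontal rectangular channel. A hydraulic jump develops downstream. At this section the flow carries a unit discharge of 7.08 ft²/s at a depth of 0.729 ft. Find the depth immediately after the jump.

V₁ = q/y₁ = 7.08/0.729 = 9.71 ft/s. Fr₁ = V₁/√(g·y₁) = 9.71/√(32.2×0.729) = 2.00.
Bélanger equation: y₂/y₁ = ½[√(1 + 8Fr₁²) − 1] = ½[√33.15 − 1] = 2.38.
y₂ = 2.38 × 0.729 = 1.73 ft.

y₂ = 1.73 ft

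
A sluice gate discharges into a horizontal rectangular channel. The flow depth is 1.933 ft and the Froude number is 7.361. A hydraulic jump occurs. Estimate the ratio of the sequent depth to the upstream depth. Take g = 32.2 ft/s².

y₂/y₁ = 9.922

Fr₁ = 7.361 (given).
From the momentum equation for a rectangular channel, y₂/y₁ = ½[√(1 + 8Fr₁²) − 1] = ½[√434.47 − 1] = 9.922.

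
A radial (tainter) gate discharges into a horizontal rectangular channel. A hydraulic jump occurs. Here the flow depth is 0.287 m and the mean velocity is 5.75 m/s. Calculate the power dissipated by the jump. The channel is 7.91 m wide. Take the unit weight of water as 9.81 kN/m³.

Fr₁ = V₁/√(g·y₁) = 5.75/√(9.81×0.287) = 3.43.
By Bélanger, y₂/y₁ = ½[√(1 + 8Fr₁²) − 1] = ½[√94.95 − 1] = 4.37.
y₂ = 4.37 × 0.287 = 1.25 m.
Head loss: ΔE = (y₂ − y₁)³/(4y₁y₂) = (1.25 − 0.287)³/(4×0.287×1.25) = 0.906/1.44 = 0.629 m.
q = V₁·y₁ = 5.75 × 0.287 = 1.65 m²/s. Q = q·b = 1.65 × 7.91 = 13.1 m³/s. P = γ·Q·ΔE = 9.81 × 13.1 × 0.629 = 80.6 kW.

P = 80.6 kW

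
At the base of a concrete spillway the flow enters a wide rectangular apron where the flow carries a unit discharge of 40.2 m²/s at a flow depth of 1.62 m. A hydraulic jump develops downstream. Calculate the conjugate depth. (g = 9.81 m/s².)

V₁ = q/y₁ = 40.2/1.62 = 24.8 m/s. Fr₁ = V₁/√(g·y₁) = 24.8/√(9.81×1.62) = 6.22.
Sequent-depth ratio: y₂/y₁ = ½[√(1 + 8Fr₁²) − 1] = ½[√311.0 − 1] = 8.32.
y₂ = 8.32 × 1.62 = 13.5 m.

y₂ = 13.5 m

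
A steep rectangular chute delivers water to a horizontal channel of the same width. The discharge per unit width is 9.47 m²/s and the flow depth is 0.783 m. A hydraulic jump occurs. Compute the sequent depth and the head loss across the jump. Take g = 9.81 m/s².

y₂ = 4.46 m; ΔE = 3.55 m

V₁ = q/y₁ = 9.47/0.783 = 12.1 m/s. Fr₁ = V₁/√(g·y₁) = 12.1/√(9.81×0.783) = 4.36.
Conjugate-depth relation: y₂/y₁ = ½[√(1 + 8Fr₁²) − 1] = ½[√153.3 − 1] = 5.69.
y₂ = 5.69 × 0.783 = 4.46 m.
V₂ = q/y₂ = 9.47/4.46 = 2.12 m/s. E₁ = y₁ + V₁²/2g = 8.24 m; E₂ = y₂ + V₂²/2g = 4.69 m. ΔE = E₁ − E₂ = 3.55 m.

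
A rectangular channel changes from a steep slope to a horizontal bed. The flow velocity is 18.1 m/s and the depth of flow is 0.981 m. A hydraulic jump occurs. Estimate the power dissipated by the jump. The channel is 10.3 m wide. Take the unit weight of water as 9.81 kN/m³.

Fr₁ = V₁/√(g·y₁) = 18.1/√(9.81×0.981) = 5.83.
By Bélanger, y₂/y₁ = ½[√(1 + 8Fr₁²) − 1] = ½[√273.3 − 1] = 7.77.
y₂ = 7.77 × 0.981 = 7.62 m.
q = V₁·y₁ = 18.1 × 0.981 = 17.8 m²/s. V₂ = q/y₂ = 17.8/7.62 = 2.33 m/s. E₁ = y₁ + V₁²/2g = 17.7 m; E₂ = y₂ + V₂²/2g = 7.90 m. ΔE = E₁ − E₂ = 9.78 m.
Q = q·b = 17.8 × 10.3 = 183 m³/s. P = γ·Q·ΔE = 9.81 × 183 × 9.78 = 17552 kW.

P = 17552 kW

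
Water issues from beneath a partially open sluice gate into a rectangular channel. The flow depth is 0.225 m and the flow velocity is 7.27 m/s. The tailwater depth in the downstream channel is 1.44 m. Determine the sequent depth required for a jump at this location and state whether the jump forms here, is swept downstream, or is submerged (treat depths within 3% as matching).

Fr₁ = V₁/√(g·y₁) = 7.27/√(9.81×0.225) = 4.89.
From the momentum equation for a rectangular channel, y₂/y₁ = ½[√(1 + 8Fr₁²) − 1] = ½[√192.6 − 1] = 6.44.
y₂ = 6.44 × 0.225 = 1.45 m.
Tailwater y_tw = 1.44 m: y_tw ≈ y₂, so the jump forms here.

y₂ = 1.45 m; the jump forms here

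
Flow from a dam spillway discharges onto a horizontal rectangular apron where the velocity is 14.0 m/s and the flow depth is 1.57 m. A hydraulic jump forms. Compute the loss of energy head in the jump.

Fr₁ = V₁/√(g·y₁) = 14.0/√(9.81×1.57) = 3.57.
By Bélanger, y₂/y₁ = ½[√(1 + 8Fr₁²) − 1] = ½[√102.8 − 1] = 4.57.
y₂ = 4.57 × 1.57 = 7.17 m.
q = V₁·y₁ = 14.0 × 1.57 = 22.0 m²/s. V₂ = q/y₂ = 22.0/7.17 = 3.06 m/s. E₁ = y₁ + V₁²/2g = 11.6 m; E₂ = y₂ + V₂²/2g = 7.65 m. ΔE = E₁ − E₂ = 3.91 m.

ΔE = 3.91 m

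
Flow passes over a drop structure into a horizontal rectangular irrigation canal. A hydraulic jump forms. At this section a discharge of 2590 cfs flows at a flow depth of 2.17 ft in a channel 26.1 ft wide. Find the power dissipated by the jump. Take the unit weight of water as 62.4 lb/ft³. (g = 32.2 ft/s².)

q = Q/b = 2590/26.1 = 99.2 ft²/s; V₁ = q/y₁ = 45.7 ft/s. Fr₁ = V₁/√(g·y₁) = 5.47.
Bélanger equation: y₂/y₁ = ½[√(1 + 8Fr₁²) − 1] = ½[√240.4 − 1] = 7.25.
y₂ = 7.25 × 2.17 = 15.7 ft.
V₂ = q/y₂ = 99.2/15.7 = 6.31 ft/s. E₁ = y₁ + V₁²/2g = 34.6 ft; E₂ = y₂ + V₂²/2g = 16.4 ft. ΔE = E₁ − E₂ = 18.3 ft.
P = γ·Q·ΔE/550 = 62.4 × 2590 × 18.3 / 550 = 5373 hp.

P = 5373 hp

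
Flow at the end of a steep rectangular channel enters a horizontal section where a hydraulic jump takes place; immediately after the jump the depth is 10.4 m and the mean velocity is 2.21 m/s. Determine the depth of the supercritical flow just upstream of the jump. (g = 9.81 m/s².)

Fr₂ = V₂/√(g·y₂) = 2.21/√(9.81×10.4) = 0.219.
From the momentum equation (using Fr₂), y₁/y₂ = ½[√(1 + 8Fr₂²) − 1] = ½[√1.383 − 1] = 0.0880.
y₁ = 0.0880 × 10.4 = 0.915 m.

y₁ = 0.915 m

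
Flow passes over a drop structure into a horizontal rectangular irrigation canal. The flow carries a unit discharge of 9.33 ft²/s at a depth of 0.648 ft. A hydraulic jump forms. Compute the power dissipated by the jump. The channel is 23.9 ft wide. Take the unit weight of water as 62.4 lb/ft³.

V₁ = q/y₁ = 9.33/0.648 = 14.4 ft/s. Fr₁ = V₁/√(g·y₁) = 14.4/√(32.2×0.648) = 3.15.
Bélanger equation: y₂/y₁ = ½[√(1 + 8Fr₁²) − 1] = ½[√80.48 − 1] = 3.99.
y₂ = 3.99 × 0.648 = 2.58 ft.
V₂ = q/y₂ = 9.33/2.58 = 3.61 ft/s. E₁ = y₁ + V₁²/2g = 3.87 ft; E₂ = y₂ + V₂²/2g = 2.79 ft. ΔE = E₁ − E₂ = 1.08 ft.
Q = q·b = 9.33 × 23.9 = 223 cfs. P = γ·Q·ΔE/550 = 62.4 × 223 × 1.08 / 550 = 27.4 hp.

P = 27.4 hp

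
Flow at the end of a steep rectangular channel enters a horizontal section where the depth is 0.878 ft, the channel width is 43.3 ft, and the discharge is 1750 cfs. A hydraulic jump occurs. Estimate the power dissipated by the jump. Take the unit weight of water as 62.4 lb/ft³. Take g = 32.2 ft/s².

P = 4611 hp

q = Q/b = 1750/43.3 = 40.4 ft²/s; V₁ = q/y₁ = 46.0 ft/s. Fr₁ = V₁/√(g·y₁) = 8.66.
Conjugate-depth relation: y₂/y₁ = ½[√(1 + 8Fr₁²) − 1] = ½[√600.6 − 1] = 11.8.
y₂ = 11.8 × 0.878 = 10.3 ft.
V₂ = q/y₂ = 40.4/10.3 = 3.92 ft/s. E₁ = y₁ + V₁²/2g = 33.8 ft; E₂ = y₂ + V₂²/2g = 10.6 ft. ΔE = E₁ − E₂ = 23.2 ft.
P = γ·Q·ΔE/550 = 62.4 × 1750 × 23.2 / 550 = 4611 hp.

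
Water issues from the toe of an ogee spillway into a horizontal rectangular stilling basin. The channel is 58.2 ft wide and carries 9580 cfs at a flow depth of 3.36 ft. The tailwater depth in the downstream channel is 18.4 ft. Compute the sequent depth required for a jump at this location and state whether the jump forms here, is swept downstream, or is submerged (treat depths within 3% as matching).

q = Q/b = 9580/58.2 = 165 ft²/s; V₁ = q/y₁ = 49.0 ft/s. Fr₁ = V₁/√(g·y₁) = 4.71.
From the momentum equation for a rectangular channel, y₂/y₁ = ½[√(1 + 8Fr₁²) − 1] = ½[√178.5 − 1] = 6.18.
y₂ = 6.18 × 3.36 = 20.8 ft.
Tailwater y_tw = 18.4 ft: y_tw < y₂, so the jump is swept downstream.

y₂ = 20.8 ft; the jump is swept downstream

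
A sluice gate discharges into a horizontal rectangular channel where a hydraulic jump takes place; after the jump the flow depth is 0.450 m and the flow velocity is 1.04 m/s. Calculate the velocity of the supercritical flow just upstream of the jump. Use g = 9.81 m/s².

Fr₂ = V₂/√(g·y₂) = 1.04/√(9.81×0.450) = 0.495.
Applying the sequent-depth relation in reverse, y₁/y₂ = ½[√(1 + 8Fr₂²) − 1] = ½[√2.960 − 1] = 0.360.
y₁ = 0.360 × 0.450 = 0.162 m.
V₁ = q/y₁ = 0.468/0.162 = 2.89 m/s.

V₁ = 2.89 m/s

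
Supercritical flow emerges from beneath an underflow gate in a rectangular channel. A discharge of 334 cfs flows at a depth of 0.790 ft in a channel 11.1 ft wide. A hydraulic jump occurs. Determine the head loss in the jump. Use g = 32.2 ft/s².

q = Q/b = 334/11.1 = 30.1 ft²/s; V₁ = q/y₁ = 38.1 ft/s. Fr₁ = V₁/√(g·y₁) = 7.55.
Sequent-depth ratio: y₂/y₁ = ½[√(1 + 8Fr₁²) − 1] = ½[√457.2 − 1] = 10.2.
y₂ = 10.2 × 0.790 = 8.05 ft.
Head loss: ΔE = (y₂ − y₁)³/(4y₁y₂) = (8.05 − 0.790)³/(4×0.790×8.05) = 383/25.4 = 15.0 ft.

ΔE = 15.0 ft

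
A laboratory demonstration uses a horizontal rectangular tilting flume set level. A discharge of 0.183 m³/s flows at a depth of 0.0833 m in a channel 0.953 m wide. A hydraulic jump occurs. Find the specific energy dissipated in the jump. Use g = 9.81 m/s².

ΔE = 0.0651 m

q = Q/b = 0.183/0.953 = 0.192 m²/s; V₁ = q/y₁ = 2.31 m/s. Fr₁ = V₁/√(g·y₁) = 2.55.
From the momentum equation for a rectangular channel, y₂/y₁ = ½[√(1 + 8Fr₁²) − 1] = ½[√53.02 − 1] = 3.14.
y₂ = 3.14 × 0.0833 = 0.262 m.
Head loss: ΔE = (y₂ − y₁)³/(4y₁y₂) = (0.262 − 0.0833)³/(4×0.0833×0.262) = 0.00567/0.0872 = 0.0651 m.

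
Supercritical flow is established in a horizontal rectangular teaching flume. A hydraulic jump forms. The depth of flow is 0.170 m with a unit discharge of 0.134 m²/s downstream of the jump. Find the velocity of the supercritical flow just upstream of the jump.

V₂ = q/y₂ = 0.134/0.170 = 0.788 m/s; Fr₂ = V₂/√(g·y₂) = 0.610.
Since the conjugate-depth ratio holds either way, y₁/y₂ = ½[√(1 + 8Fr₂²) − 1] = ½[√3.980 − 1] = 0.498.
y₁ = 0.498 × 0.170 = 0.0846 m.
V₁ = q/y₁ = 0.134/0.0846 = 1.58 m/s.

V₁ = 1.58 m/s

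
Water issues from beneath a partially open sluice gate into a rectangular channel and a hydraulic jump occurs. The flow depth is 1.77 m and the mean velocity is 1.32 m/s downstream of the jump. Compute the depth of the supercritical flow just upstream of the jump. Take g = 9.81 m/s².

Fr₂ = V₂/√(g·y₂) = 1.32/√(9.81×1.77) = 0.317.
The Bélanger relation is symmetric: y₁/y₂ = ½[√(1 + 8Fr₂²) − 1] = ½[√1.803 − 1] = 0.171.
y₁ = 0.171 × 1.77 = 0.303 m.

y₁ = 0.303 m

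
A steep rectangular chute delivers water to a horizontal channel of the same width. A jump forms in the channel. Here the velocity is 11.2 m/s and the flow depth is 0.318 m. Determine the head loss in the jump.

Fr₁ = V₁/√(g·y₁) = 11.2/√(9.81×0.318) = 6.34.
Bélanger equation: y₂/y₁ = ½[√(1 + 8Fr₁²) − 1] = ½[√322.7 − 1] = 8.48.
y₂ = 8.48 × 0.318 = 2.70 m.
q = V₁·y₁ = 11.2 × 0.318 = 3.56 m²/s. V₂ = q/y₂ = 3.56/2.70 = 1.32 m/s. E₁ = y₁ + V₁²/2g = 6.71 m; E₂ = y₂ + V₂²/2g = 2.79 m. ΔE = E₁ − E₂ = 3.93 m.

ΔE = 3.93 m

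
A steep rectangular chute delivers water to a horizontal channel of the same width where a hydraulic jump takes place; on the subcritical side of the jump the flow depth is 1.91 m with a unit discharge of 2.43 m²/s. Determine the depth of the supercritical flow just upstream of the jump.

V₂ = q/y₂ = 2.43/1.91 = 1.27 m/s; Fr₂ = V₂/√(g·y₂) = 0.294.
Since the conjugate-depth ratio holds either way, y₁/y₂ = ½[√(1 + 8Fr₂²) − 1] = ½[√1.691 − 1] = 0.150.
y₁ = 0.150 × 1.91 = 0.287 m.

y₁ = 0.287 m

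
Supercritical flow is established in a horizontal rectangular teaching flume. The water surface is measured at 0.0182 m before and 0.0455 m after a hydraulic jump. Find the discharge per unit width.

For a rectangular channel the momentum equation gives q² = ½·g·y₁·y₂·(y₁ + y₂) = ½×9.81×0.0182×0.0455×0.0637 = 0.000259.
q = √0.000259 = 0.0161 m²/s.

q = 0.0161 m²/s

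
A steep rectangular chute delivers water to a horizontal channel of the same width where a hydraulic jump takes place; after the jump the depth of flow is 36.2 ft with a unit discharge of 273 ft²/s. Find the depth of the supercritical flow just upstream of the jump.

V₂ = q/y₂ = 273/36.2 = 7.54 ft/s; Fr₂ = V₂/√(g·y₂) = 0.221.
The Bélanger relation is symmetric: y₁/y₂ = ½[√(1 + 8Fr₂²) − 1] = ½[√1.390 − 1] = 0.0896.
y₁ = 0.0896 × 36.2 = 3.24 ft.

y₁ = 3.24 ft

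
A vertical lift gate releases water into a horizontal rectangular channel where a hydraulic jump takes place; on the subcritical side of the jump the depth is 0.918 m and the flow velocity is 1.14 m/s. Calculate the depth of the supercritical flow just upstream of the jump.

Fr₂ = V₂/√(g·y₂) = 1.14/√(9.81×0.918) = 0.380.
From the momentum equation (using Fr₂), y₁/y₂ = ½[√(1 + 8Fr₂²) − 1] = ½[√2.154 − 1] = 0.234.
y₁ = 0.234 × 0.918 = 0.215 m.

y₁ = 0.215 m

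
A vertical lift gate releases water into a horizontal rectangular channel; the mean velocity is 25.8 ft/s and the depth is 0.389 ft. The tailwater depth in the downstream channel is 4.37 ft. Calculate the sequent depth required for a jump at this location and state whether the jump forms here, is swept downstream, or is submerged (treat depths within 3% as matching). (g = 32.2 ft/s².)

Fr₁ = V₁/√(g·y₁) = 25.8/√(32.2×0.389) = 7.29.
Sequent-depth ratio: y₂/y₁ = ½[√(1 + 8Fr₁²) − 1] = ½[√426.1 − 1] = 9.82.
y₂ = 9.82 × 0.389 = 3.82 ft.
Tailwater y_tw = 4.37 ft: y_tw > y₂, so the jump is submerged.

y₂ = 3.82 ft; the jump is submerged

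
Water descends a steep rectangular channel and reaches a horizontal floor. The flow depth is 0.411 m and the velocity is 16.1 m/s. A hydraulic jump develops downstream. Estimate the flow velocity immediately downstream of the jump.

V₂ = 1.48 m/s

Fr₁ = V₁/√(g·y₁) = 16.1/√(9.81×0.411) = 8.02.
From the momentum equation for a rectangular channel, y₂/y₁ = ½[√(1 + 8Fr₁²) − 1] = ½[√515.3 − 1] = 10.9.
y₂ = 10.9 × 0.411 = 4.46 m.
q = V₁·y₁ = 16.1 × 0.411 = 6.62 m²/s.
V₂ = q/y₂ = 6.62/4.46 = 1.48 m/s.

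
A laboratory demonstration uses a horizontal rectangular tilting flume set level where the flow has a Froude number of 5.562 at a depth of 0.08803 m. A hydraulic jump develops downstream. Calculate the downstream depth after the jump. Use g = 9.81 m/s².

y₂ = 0.6498 m

Fr₁ = 5.562 (given).
By Bélanger, y₂/y₁ = ½[√(1 + 8Fr₁²) − 1] = ½[√248.49 − 1] = 7.382.
y₂ = 7.382 × 0.08803 = 0.6498 m.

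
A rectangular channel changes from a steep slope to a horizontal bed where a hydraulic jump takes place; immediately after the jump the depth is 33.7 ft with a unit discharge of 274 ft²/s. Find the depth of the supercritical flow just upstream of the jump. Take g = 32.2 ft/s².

y₁ = 3.70 ft

V₂ = q/y₂ = 274/33.7 = 8.13 ft/s; Fr₂ = V₂/√(g·y₂) = 0.247.
From the momentum equation (using Fr₂), y₁/y₂ = ½[√(1 + 8Fr₂²) − 1] = ½[√1.487 − 1] = 0.110.
y₁ = 0.110 × 33.7 = 3.70 ft.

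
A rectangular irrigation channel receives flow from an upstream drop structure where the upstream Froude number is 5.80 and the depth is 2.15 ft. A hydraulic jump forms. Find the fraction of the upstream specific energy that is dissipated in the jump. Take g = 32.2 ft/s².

Fr₁ = 5.80 (given).
Conjugate-depth relation: y₂/y₁ = ½[√(1 + 8Fr₁²) − 1] = ½[√270.1 − 1] = 7.72.
y₂ = 7.72 × 2.15 = 16.6 ft.
E₁ = y₁(1 + Fr₁²/2) = 2.15×(1 + 5.80²/2) = 38.3 ft. ΔE = (y₂ − y₁)³/(4y₁y₂) = 21.1 ft. ΔE/E₁ = 21.1/38.3 = 0.551.

ΔE/E₁ = 0.551 (55.1%)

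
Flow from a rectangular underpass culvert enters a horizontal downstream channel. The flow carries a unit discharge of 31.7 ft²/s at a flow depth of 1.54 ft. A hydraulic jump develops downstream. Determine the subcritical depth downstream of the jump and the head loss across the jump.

V₁ = q/y₁ = 31.7/1.54 = 20.6 ft/s. Fr₁ = V₁/√(g·y₁) = 20.6/√(32.2×1.54) = 2.92.
From the momentum equation for a rectangular channel, y₂/y₁ = ½[√(1 + 8Fr₁²) − 1] = ½[√69.36 − 1] = 3.66.
y₂ = 3.66 × 1.54 = 5.64 ft.
Head loss: ΔE = (y₂ − y₁)³/(4y₁y₂) = (5.64 − 1.54)³/(4×1.54×5.64) = 69.1/34.8 = 1.99 ft.

y₂ = 5.64 ft; ΔE = 1.99 ft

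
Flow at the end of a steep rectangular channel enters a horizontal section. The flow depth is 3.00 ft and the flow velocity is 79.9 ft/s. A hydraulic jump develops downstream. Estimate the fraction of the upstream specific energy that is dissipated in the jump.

Fr₁ = V₁/√(g·y₁) = 79.9/√(32.2×3.00) = 8.13.
Bélanger equation: y₂/y₁ = ½[√(1 + 8Fr₁²) − 1] = ½[√529.7 − 1] = 11.0.
y₂ = 11.0 × 3.00 = 33.0 ft.
E₁ = y₁ + V₁²/2g = 102 ft. ΔE = (y₂ − y₁)³/(4y₁y₂) = 68.3 ft. ΔE/E₁ = 68.3/102 = 0.669.

ΔE/E₁ = 0.669 (66.9%)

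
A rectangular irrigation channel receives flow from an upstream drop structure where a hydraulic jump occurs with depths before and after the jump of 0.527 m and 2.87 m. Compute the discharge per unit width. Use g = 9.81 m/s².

q = 5.02 m²/s

For a rectangular channel the momentum equation gives q² = ½·g·y₁·y₂·(y₁ + y₂) = ½×9.81×0.527×2.87×3.40 = 25.2.
q = √25.2 = 5.02 m²/s.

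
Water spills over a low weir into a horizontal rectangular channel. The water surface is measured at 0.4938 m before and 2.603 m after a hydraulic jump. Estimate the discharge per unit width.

For a rectangular channel the momentum equation gives q² = ½·g·y₁·y₂·(y₁ + y₂) = ½×9.81×0.4938×2.603×3.097 = 19.52.
q = √19.52 = 4.419 m²/s.

q = 4.419 m²/s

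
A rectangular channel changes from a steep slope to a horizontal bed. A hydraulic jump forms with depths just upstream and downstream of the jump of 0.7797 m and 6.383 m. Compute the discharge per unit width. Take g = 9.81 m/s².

q = 13.22 m²/s

For a rectangular channel the momentum equation gives q² = ½·g·y₁·y₂·(y₁ + y₂) = ½×9.81×0.7797×6.383×7.163 = 174.9.
q = √174.9 = 13.22 m²/s.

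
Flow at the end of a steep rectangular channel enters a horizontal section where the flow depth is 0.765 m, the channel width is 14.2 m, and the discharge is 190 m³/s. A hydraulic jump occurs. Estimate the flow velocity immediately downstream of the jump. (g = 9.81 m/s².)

V₂ = 2.05 m/s

q = Q/b = 190/14.2 = 13.4 m²/s; V₁ = q/y₁ = 17.5 m/s. Fr₁ = V₁/√(g·y₁) = 6.38.
Conjugate-depth relation: y₂/y₁ = ½[√(1 + 8Fr₁²) − 1] = ½[√327.1 − 1] = 8.54.
y₂ = 8.54 × 0.765 = 6.54 m.
V₂ = q/y₂ = 13.4/6.54 = 2.05 m/s.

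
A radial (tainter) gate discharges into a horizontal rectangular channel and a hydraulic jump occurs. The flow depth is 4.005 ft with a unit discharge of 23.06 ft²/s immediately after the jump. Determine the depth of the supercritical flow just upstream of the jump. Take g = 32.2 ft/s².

y₁ = 1.498 ft

V₂ = q/y₂ = 23.06/4.005 = 5.758 ft/s; Fr₂ = V₂/√(g·y₂) = 0.5070.
From the momentum equation (using Fr₂), y₁/y₂ = ½[√(1 + 8Fr₂²) − 1] = ½[√3.0566 − 1] = 0.3742.
y₁ = 0.3742 × 4.005 = 1.498 ft.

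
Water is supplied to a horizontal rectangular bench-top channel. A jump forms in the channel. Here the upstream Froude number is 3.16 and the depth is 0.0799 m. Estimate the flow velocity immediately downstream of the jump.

V₂ = 0.700 m/s

Fr₁ = 3.16 (given).
By Bélanger, y₂/y₁ = ½[√(1 + 8Fr₁²) − 1] = ½[√80.88 − 1] = 4.00.
y₂ = 4.00 × 0.0799 = 0.319 m.
V₁ = Fr₁·√(g·y₁) = 3.16×√(9.81×0.0799) = 2.80 m/s; q = V₁·y₁ = 0.224 m²/s.
V₂ = q/y₂ = 0.224/0.319 = 0.700 m/s.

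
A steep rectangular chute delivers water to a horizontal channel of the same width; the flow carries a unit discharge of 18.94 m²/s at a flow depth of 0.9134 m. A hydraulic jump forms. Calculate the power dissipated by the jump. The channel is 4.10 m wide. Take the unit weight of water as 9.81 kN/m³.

V₁ = q/y₁ = 18.94/0.9134 = 20.74 m/s. Fr₁ = V₁/√(g·y₁) = 20.74/√(9.81×0.9134) = 6.927.
Sequent-depth ratio: y₂/y₁ = ½[√(1 + 8Fr₁²) − 1] = ½[√384.88 − 1] = 9.309.
y₂ = 9.309 × 0.9134 = 8.503 m.
V₂ = q/y₂ = 18.94/8.503 = 2.227 m/s. E₁ = y₁ + V₁²/2g = 22.83 m; E₂ = y₂ + V₂²/2g = 8.756 m. ΔE = E₁ − E₂ = 14.07 m.
Q = q·b = 18.94 × 4.10 = 77.65 m³/s. P = γ·Q·ΔE = 9.81 × 77.65 × 14.07 = 10720 kW.

P = 10720 kW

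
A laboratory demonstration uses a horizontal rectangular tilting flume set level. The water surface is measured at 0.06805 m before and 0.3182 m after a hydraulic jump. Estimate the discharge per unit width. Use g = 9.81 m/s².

For a rectangular channel the momentum equation gives q² = ½·g·y₁·y₂·(y₁ + y₂) = ½×9.81×0.06805×0.3182×0.3862 = 0.04102.
q = √0.04102 = 0.2025 m²/s.

q = 0.2025 m²/s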